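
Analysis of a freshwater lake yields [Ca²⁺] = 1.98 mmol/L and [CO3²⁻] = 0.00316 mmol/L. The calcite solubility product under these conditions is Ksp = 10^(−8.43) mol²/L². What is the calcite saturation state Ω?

Ω = 1.68

Ksp = 10^(−8.43) = 3.715×10^-9
Ω = [Ca²⁺][CO3²⁻]/Ksp = (1.98×10^-3)(0.00316×10^-3) / 3.715×10^-9 = 1.68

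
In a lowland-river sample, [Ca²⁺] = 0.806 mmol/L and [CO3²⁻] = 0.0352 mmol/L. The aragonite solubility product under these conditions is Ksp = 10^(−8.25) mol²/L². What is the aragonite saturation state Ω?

Ω = 5.05

Ksp = 10^(−8.25) = 5.623×10^-9
Ω = [Ca²⁺][CO3²⁻]/Ksp = (0.806×10^-3)(0.0352×10^-3) / 5.623×10^-9 = 5.05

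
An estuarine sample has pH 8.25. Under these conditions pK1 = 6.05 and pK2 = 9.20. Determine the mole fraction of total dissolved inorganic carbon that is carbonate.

α₂ = 1 / (1 + [H⁺]/K2 + [H⁺]²/(K1K2)) = 1 / (1 + 10^+0.95 + 10^-1.25)
   = 1 / (1 + 8.9125 + 0.056234) = 1/9.9687 = 0.1003

α₂ = 0.100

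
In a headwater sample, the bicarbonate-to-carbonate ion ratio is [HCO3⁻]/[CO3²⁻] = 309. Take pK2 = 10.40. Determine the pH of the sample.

pH = 7.91

From K2 = [H⁺][CO3²⁻]/[HCO3⁻]:  pH = pK2 − log₁₀([HCO3⁻]/[CO3²⁻])
log₁₀(309) = +2.490
pH = 10.40 − (+2.490) = 7.91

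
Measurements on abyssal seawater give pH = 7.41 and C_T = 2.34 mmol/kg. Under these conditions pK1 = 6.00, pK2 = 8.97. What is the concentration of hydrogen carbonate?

α₁ = 1 / (1 + [H⁺]/K1 + K2/[H⁺]) = 1 / (1 + 10^-1.41 + 10^-1.56)
   = 1 / (1 + 0.038905 + 0.027542) = 1/1.0664 = 0.9377
[HCO3⁻] = α₁ × DIC = 0.9377 × 2.34 = 2.19 mmol/kg

[HCO3⁻] = 2.19 mmol/kg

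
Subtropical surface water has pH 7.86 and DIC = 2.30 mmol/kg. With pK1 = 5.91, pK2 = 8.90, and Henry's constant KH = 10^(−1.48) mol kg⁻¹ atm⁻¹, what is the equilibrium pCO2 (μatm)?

pCO2 = 707 μatm

α₀ = 1 / (1 + K1/[H⁺] + K1K2/[H⁺]²) = 1 / (1 + 10^+1.95 + 10^+0.91)
   = 1 / (1 + 89.125 + 8.1283) = 1/98.253 = 0.01018
[CO2*] = α₀ × DIC = 0.01018 × 2.30 = 0.02341 mmol/kg
pCO2 = [CO2*]/KH = 2.341×10^-5 / 3.311×10^-2 = 707 μatm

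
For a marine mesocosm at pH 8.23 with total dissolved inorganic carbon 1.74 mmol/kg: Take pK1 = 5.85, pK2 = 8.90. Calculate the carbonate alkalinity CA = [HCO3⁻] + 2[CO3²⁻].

CA = [HCO3⁻] + 2[CO3²⁻] = (α₁ + 2α₂)·DIC
At pH 8.23: [H⁺]/K1 = 10^-2.38 = 0.0041687, K2/[H⁺] = 10^-0.67 = 0.21380
α₁ = 1/(1 + 0.0041687 + 0.21380) = 1/1.2180 = 0.8210; α₂ = α₁·K2/[H⁺] = 0.1755
α₁ + 2α₂ = 1.1721
CA = 1.1721 × 1.74 = 2.04 mmol/kg

CA = 2.04 mmol/kg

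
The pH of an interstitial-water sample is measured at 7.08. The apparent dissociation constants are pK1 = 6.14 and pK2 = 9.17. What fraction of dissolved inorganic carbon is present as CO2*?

α₀ = 0.102

α₀ = 1 / (1 + K1/[H⁺] + K1K2/[H⁺]²) = 1 / (1 + 10^+0.94 + 10^-1.15)
   = 1 / (1 + 8.7096 + 0.070795) = 1/9.7804 = 0.1022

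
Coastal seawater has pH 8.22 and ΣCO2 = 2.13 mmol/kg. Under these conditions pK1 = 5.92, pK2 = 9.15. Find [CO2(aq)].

[CO2*] = 9.51 μmol/kg

α₀ = 1 / (1 + K1/[H⁺] + K1K2/[H⁺]²) = 1 / (1 + 10^+2.30 + 10^+1.37)
   = 1 / (1 + 199.53 + 23.442) = 1/223.97 = 0.004465
[CO2*] = α₀ × DIC = 0.004465 × 2.13 = 0.00951 mmol/kg = 9.51 μmol/kg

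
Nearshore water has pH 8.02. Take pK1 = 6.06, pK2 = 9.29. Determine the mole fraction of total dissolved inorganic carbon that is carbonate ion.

α₂ = 1 / (1 + [H⁺]/K2 + [H⁺]²/(K1K2)) = 1 / (1 + 10^+1.27 + 10^-0.69)
   = 1 / (1 + 18.621 + 0.20417) = 1/19.825 = 0.05044

α₂ = 0.0504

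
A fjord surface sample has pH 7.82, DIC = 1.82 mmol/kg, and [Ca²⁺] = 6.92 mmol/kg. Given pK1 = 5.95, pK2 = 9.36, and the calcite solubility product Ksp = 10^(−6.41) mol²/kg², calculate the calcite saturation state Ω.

Ω = 0.896

α₂ = 1 / (1 + [H⁺]/K2 + [H⁺]²/(K1K2)) = 1 / (1 + 10^+1.54 + 10^-0.33)
   = 1 / (1 + 34.674 + 0.46774) = 1/36.141 = 0.02767
[CO3²⁻] = α₂ × DIC = 0.02767 × 1.82 = 0.05036 mmol/kg
Ksp = 10^(−6.41) = 3.890×10^-7
Ω = [Ca²⁺][CO3²⁻]/Ksp = (6.92×10^-3)(5.036×10^-5) / 3.890×10^-7 = 0.896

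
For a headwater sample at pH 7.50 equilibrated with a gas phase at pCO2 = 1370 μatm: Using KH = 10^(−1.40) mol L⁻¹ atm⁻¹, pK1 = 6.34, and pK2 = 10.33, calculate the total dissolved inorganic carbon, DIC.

DIC = 0.844 mmol/L

[CO2*] = KH · pCO2 = 10^(−1.40) × 1370×10^-6 = 5.454×10^-5 mol/L
α₀ = 1/(1 + K1/[H⁺] + K1K2/[H⁺]²) = 1/(1 + 10^+1.16 + 10^-1.67) = 0.06462
DIC = [CO2*]/α₀ = 5.454×10^-5 / 0.06462 = 0.844 mmol/L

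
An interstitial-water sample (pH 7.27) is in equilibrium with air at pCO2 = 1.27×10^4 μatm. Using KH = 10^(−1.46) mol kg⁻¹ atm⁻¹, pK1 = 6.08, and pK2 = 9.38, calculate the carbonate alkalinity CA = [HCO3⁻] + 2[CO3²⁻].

CA = 6.93 mmol/kg

[CO2*] = KH · pCO2 = 10^(−1.46) × 1.27×10^4×10^-6 = 4.404×10^-4 mol/kg
α₀ = 1/(1 + K1/[H⁺] + K1K2/[H⁺]²) = 1/(1 + 10^+1.19 + 10^-0.92) = 0.06021
DIC = [CO2*]/α₀ = 4.404×10^-4 / 0.06021 = 7.314 mmol/kg
CA = (α₁ + 2α₂)·DIC = (0.9326 + 2×0.007239) × 7.314 = 6.93 mmol/kg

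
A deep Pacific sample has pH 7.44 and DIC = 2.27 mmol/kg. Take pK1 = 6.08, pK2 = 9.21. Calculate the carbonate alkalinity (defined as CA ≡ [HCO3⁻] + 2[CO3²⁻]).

CA = 2.21 mmol/kg

CA = [HCO3⁻] + 2[CO3²⁻] = (α₁ + 2α₂)·DIC
At pH 7.44: [H⁺]/K1 = 10^-1.36 = 0.043652, K2/[H⁺] = 10^-1.77 = 0.016982
α₁ = 1/(1 + 0.043652 + 0.016982) = 1/1.0606 = 0.9428; α₂ = α₁·K2/[H⁺] = 0.01601
α₁ + 2α₂ = 0.9749
CA = 0.9749 × 2.27 = 2.21 mmol/kg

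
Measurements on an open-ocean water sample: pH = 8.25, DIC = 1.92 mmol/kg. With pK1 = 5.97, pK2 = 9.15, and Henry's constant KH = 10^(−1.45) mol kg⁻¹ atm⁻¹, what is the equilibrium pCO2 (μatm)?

pCO2 = 251 μatm

α₀ = 1 / (1 + K1/[H⁺] + K1K2/[H⁺]²) = 1 / (1 + 10^+2.28 + 10^+1.38)
   = 1 / (1 + 190.55 + 23.988) = 1/215.53 = 0.004640
[CO2*] = α₀ × DIC = 0.004640 × 1.92 = 0.008908 mmol/kg = 8.908 μmol/kg
pCO2 = [CO2*]/KH = 8.908×10^-6 / 3.548×10^-2 = 251 μatm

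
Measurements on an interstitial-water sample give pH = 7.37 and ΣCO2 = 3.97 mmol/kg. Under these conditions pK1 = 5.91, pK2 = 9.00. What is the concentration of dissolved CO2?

[CO2*] = 0.130 mmol/kg

α₀ = 1 / (1 + K1/[H⁺] + K1K2/[H⁺]²) = 1 / (1 + 10^+1.46 + 10^-0.17)
   = 1 / (1 + 28.840 + 0.67608) = 1/30.516 = 0.03277
[CO2*] = α₀ × DIC = 0.03277 × 3.97 = 0.130 mmol/kg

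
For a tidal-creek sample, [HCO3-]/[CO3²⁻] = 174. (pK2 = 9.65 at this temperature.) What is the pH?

From K2 = [H⁺][CO3²⁻]/[HCO3-]:  pH = pK2 − log₁₀([HCO3-]/[CO3²⁻])
log₁₀(174) = +2.241
pH = 9.65 − (+2.241) = 7.41

pH = 7.41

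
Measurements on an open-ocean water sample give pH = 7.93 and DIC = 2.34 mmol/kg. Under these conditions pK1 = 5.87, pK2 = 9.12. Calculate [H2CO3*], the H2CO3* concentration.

α₀ = 1 / (1 + K1/[H⁺] + K1K2/[H⁺]²) = 1 / (1 + 10^+2.06 + 10^+0.87)
   = 1 / (1 + 114.82 + 7.4131) = 1/123.23 = 0.008115
[CO2*] = α₀ × DIC = 0.008115 × 2.34 = 0.0190 mmol/kg = 19.0 μmol/kg

[CO2*] = 19.0 μmol/kg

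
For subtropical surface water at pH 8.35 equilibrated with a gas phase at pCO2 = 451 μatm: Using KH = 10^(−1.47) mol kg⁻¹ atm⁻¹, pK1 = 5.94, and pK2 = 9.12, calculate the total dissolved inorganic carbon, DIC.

DIC = 4.61 mmol/kg

[CO2*] = KH · pCO2 = 10^(−1.47) × 451×10^-6 = 1.528×10^-5 mol/kg
α₀ = 1/(1 + K1/[H⁺] + K1K2/[H⁺]²) = 1/(1 + 10^+2.41 + 10^+1.64) = 0.003315
DIC = [CO2*]/α₀ = 1.528×10^-5 / 0.003315 = 4.61 mmol/kg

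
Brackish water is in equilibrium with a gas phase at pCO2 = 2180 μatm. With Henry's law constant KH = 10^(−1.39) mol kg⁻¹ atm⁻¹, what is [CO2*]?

[CO2*] = 88.8 μmol/kg

KH = 10^(−1.39) = 4.074×10^-2 mol kg⁻¹ atm⁻¹
[CO2*] = KH · pCO2 = 4.074×10^-2 × 2180×10^-6 atm = 8.88×10^-5 mol/kg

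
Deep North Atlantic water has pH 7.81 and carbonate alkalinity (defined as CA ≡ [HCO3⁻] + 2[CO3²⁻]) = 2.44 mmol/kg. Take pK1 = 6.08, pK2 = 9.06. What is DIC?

CA = [HCO3⁻] + 2[CO3²⁻] = (α₁ + 2α₂)·DIC
At pH 7.81: [H⁺]/K1 = 10^-1.73 = 0.018621, K2/[H⁺] = 10^-1.25 = 0.056234
α₁ = 1/(1 + 0.018621 + 0.056234) = 1/1.0749 = 0.9304; α₂ = α₁·K2/[H⁺] = 0.05232
α₁ + 2α₂ = 1.0350
DIC = CA / (α₁ + 2α₂) = 2.44 / 1.0350 = 2.36 mmol/kg

DIC = 2.36 mmol/kg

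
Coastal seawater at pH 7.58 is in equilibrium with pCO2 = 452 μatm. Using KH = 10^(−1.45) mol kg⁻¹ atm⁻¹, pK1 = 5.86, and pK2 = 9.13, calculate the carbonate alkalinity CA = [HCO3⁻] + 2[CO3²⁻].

[CO2*] = KH · pCO2 = 10^(−1.45) × 452×10^-6 = 1.604×10^-5 mol/kg
α₀ = 1/(1 + K1/[H⁺] + K1K2/[H⁺]²) = 1/(1 + 10^+1.72 + 10^+0.17) = 0.01820
DIC = [CO2*]/α₀ = 1.604×10^-5 / 0.01820 = 0.8814 mmol/kg
CA = (α₁ + 2α₂)·DIC = (0.9549 + 2×0.02691) × 0.8814 = 0.889 mmol/kg

CA = 0.889 mmol/kg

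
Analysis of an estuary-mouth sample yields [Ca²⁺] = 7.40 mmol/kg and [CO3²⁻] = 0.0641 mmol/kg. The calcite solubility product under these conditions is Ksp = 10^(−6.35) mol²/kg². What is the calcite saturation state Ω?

Ksp = 10^(−6.35) = 4.467×10^-7
Ω = [Ca²⁺][CO3²⁻]/Ksp = (7.40×10^-3)(0.0641×10^-3) / 4.467×10^-7 = 1.06

Ω = 1.06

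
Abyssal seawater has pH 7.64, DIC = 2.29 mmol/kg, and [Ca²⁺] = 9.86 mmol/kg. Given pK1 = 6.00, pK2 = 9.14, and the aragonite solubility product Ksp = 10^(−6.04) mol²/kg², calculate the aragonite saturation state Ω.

α₂ = 1 / (1 + [H⁺]/K2 + [H⁺]²/(K1K2)) = 1 / (1 + 10^+1.50 + 10^-0.14)
   = 1 / (1 + 31.623 + 0.72444) = 1/33.347 = 0.02999
[CO3²⁻] = α₂ × DIC = 0.02999 × 2.29 = 0.06867 mmol/kg
Ksp = 10^(−6.04) = 9.120×10^-7
Ω = [Ca²⁺][CO3²⁻]/Ksp = (9.86×10^-3)(6.867×10^-5) / 9.120×10^-7 = 0.742

Ω = 0.742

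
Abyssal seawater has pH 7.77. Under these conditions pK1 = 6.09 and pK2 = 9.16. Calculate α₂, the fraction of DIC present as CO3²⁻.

α₂ = 0.0384

α₂ = 1 / (1 + [H⁺]/K2 + [H⁺]²/(K1K2)) = 1 / (1 + 10^+1.39 + 10^-0.29)
   = 1 / (1 + 24.547 + 0.51286) = 1/26.060 = 0.03837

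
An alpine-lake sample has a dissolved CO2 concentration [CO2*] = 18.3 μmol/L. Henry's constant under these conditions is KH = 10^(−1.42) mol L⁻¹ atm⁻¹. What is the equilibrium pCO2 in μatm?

KH = 10^(−1.42) = 3.802×10^-2 mol L⁻¹ atm⁻¹
pCO2 = [CO2*]/KH = 18.3×10^-6 / 3.802×10^-2 = 4.81×10^-4 atm = 481 μatm

pCO2 = 481 μatm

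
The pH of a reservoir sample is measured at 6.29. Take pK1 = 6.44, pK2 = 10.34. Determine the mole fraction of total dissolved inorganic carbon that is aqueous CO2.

α₀ = 1 / (1 + K1/[H⁺] + K1K2/[H⁺]²) = 1 / (1 + 10^-0.15 + 10^-4.20)
   = 1 / (1 + 0.70795 + 6.3096×10^-5) = 1/1.7080 = 0.5855

α₀ = 0.585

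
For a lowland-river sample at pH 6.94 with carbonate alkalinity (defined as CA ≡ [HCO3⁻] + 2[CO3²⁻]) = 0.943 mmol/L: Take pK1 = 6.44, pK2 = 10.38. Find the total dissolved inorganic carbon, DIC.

CA = [HCO3⁻] + 2[CO3²⁻] = (α₁ + 2α₂)·DIC
At pH 6.94: [H⁺]/K1 = 10^-0.50 = 0.31623, K2/[H⁺] = 10^-3.44 = 0.00036308
α₁ = 1/(1 + 0.31623 + 0.00036308) = 1/1.3166 = 0.7595; α₂ = α₁·K2/[H⁺] = 0.0002758
α₁ + 2α₂ = 0.7601
DIC = CA / (α₁ + 2α₂) = 0.943 / 0.7601 = 1.24 mmol/L

DIC = 1.24 mmol/L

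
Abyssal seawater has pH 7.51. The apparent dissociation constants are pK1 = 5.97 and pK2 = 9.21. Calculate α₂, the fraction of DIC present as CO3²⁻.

α₂ = 1 / (1 + [H⁺]/K2 + [H⁺]²/(K1K2)) = 1 / (1 + 10^+1.70 + 10^+0.16)
   = 1 / (1 + 50.119 + 1.4454) = 1/52.564 = 0.01902

α₂ = 0.0190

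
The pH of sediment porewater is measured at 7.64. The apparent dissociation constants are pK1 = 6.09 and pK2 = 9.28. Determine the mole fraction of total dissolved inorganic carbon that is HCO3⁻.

α₁ = 0.951

α₁ = 1 / (1 + [H⁺]/K1 + K2/[H⁺]) = 1 / (1 + 10^-1.55 + 10^-1.64)
   = 1 / (1 + 0.028184 + 0.022909) = 1/1.0511 = 0.9514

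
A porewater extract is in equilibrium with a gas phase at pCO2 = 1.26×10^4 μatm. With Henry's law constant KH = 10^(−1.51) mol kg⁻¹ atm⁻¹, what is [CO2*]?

[CO2*] = 389 μmol/kg

KH = 10^(−1.51) = 3.090×10^-2 mol kg⁻¹ atm⁻¹
[CO2*] = KH · pCO2 = 3.090×10^-2 × 1.26×10^4×10^-6 atm = 3.89×10^-4 mol/kg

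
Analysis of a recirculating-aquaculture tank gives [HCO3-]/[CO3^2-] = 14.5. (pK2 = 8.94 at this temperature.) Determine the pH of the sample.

pH = 7.78

From K2 = [H⁺][CO3^2-]/[HCO3-]:  pH = pK2 − log₁₀([HCO3-]/[CO3^2-])
log₁₀(14.5) = +1.161
pH = 8.94 − (+1.161) = 7.78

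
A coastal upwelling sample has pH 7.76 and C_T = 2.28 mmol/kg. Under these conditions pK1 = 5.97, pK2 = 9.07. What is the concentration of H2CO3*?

α₀ = 1 / (1 + K1/[H⁺] + K1K2/[H⁺]²) = 1 / (1 + 10^+1.79 + 10^+0.48)
   = 1 / (1 + 61.660 + 3.0200) = 1/65.679 = 0.01523
[CO2*] = α₀ × DIC = 0.01523 × 2.28 = 0.0347 mmol/kg

[CO2*] = 0.0347 mmol/kg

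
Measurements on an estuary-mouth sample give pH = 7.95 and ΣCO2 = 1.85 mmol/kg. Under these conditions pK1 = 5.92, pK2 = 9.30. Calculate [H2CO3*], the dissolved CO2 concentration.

α₀ = 1 / (1 + K1/[H⁺] + K1K2/[H⁺]²) = 1 / (1 + 10^+2.03 + 10^+0.68)
   = 1 / (1 + 107.15 + 4.7863) = 1/112.94 = 0.008854
[CO2*] = α₀ × DIC = 0.008854 × 1.85 = 0.0164 mmol/kg = 16.4 μmol/kg

[CO2*] = 16.4 μmol/kg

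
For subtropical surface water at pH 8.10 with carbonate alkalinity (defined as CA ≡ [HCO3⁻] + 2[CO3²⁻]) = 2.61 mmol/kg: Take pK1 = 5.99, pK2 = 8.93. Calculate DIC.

DIC = 2.33 mmol/kg

CA = [HCO3⁻] + 2[CO3²⁻] = (α₁ + 2α₂)·DIC
At pH 8.10: [H⁺]/K1 = 10^-2.11 = 0.0077625, K2/[H⁺] = 10^-0.83 = 0.14791
α₁ = 1/(1 + 0.0077625 + 0.14791) = 1/1.1557 = 0.8653; α₂ = α₁·K2/[H⁺] = 0.1280
α₁ + 2α₂ = 1.1213
DIC = CA / (α₁ + 2α₂) = 2.61 / 1.1213 = 2.33 mmol/kg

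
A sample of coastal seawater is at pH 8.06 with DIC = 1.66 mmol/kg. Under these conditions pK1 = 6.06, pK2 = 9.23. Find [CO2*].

α₀ = 1 / (1 + K1/[H⁺] + K1K2/[H⁺]²) = 1 / (1 + 10^+2.00 + 10^+0.83)
   = 1 / (1 + 100.00 + 6.7608) = 1/107.76 = 0.009280
[CO2*] = α₀ × DIC = 0.009280 × 1.66 = 0.0154 mmol/kg = 15.4 μmol/kg

[CO2*] = 15.4 μmol/kg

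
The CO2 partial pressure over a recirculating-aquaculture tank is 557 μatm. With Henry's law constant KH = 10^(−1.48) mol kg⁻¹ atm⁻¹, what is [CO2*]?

KH = 10^(−1.48) = 3.311×10^-2 mol kg⁻¹ atm⁻¹
[CO2*] = KH · pCO2 = 3.311×10^-2 × 557×10^-6 atm = 1.84×10^-5 mol/kg

[CO2*] = 18.4 μmol/kg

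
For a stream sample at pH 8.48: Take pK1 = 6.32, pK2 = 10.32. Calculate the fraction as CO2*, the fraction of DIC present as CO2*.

α₀ = 1 / (1 + K1/[H⁺] + K1K2/[H⁺]²) = 1 / (1 + 10^+2.16 + 10^+0.32)
   = 1 / (1 + 144.54 + 2.0893) = 1/147.63 = 0.006774

α₀ = 0.00677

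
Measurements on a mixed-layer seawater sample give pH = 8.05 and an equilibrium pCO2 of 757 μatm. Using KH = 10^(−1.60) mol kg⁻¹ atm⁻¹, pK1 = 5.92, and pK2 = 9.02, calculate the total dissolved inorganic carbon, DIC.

[CO2*] = KH · pCO2 = 10^(−1.60) × 757×10^-6 = 1.901×10^-5 mol/kg
α₀ = 1/(1 + K1/[H⁺] + K1K2/[H⁺]²) = 1/(1 + 10^+2.13 + 10^+1.16) = 0.006651
DIC = [CO2*]/α₀ = 1.901×10^-5 / 0.006651 = 2.86 mmol/kg

DIC = 2.86 mmol/kg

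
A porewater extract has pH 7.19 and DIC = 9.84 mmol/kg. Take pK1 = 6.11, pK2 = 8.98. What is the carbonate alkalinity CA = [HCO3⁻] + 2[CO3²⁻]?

CA = 9.24 mmol/kg

CA = [HCO3⁻] + 2[CO3²⁻] = (α₁ + 2α₂)·DIC
At pH 7.19: [H⁺]/K1 = 10^-1.08 = 0.083176, K2/[H⁺] = 10^-1.79 = 0.016218
α₁ = 1/(1 + 0.083176 + 0.016218) = 1/1.0994 = 0.9096; α₂ = α₁·K2/[H⁺] = 0.01475
α₁ + 2α₂ = 0.9391
CA = 0.9391 × 9.84 = 9.24 mmol/kg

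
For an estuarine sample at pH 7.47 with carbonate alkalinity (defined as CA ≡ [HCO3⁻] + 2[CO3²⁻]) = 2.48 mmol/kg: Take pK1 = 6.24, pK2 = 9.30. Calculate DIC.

CA = [HCO3⁻] + 2[CO3²⁻] = (α₁ + 2α₂)·DIC
At pH 7.47: [H⁺]/K1 = 10^-1.23 = 0.058884, K2/[H⁺] = 10^-1.83 = 0.014791
α₁ = 1/(1 + 0.058884 + 0.014791) = 1/1.0737 = 0.9314; α₂ = α₁·K2/[H⁺] = 0.01378
α₁ + 2α₂ = 0.9589
DIC = CA / (α₁ + 2α₂) = 2.48 / 0.9589 = 2.59 mmol/kg

DIC = 2.59 mmol/kg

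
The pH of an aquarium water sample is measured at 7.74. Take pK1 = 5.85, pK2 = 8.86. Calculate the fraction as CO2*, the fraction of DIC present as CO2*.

α₀ = 0.0118

α₀ = 1 / (1 + K1/[H⁺] + K1K2/[H⁺]²) = 1 / (1 + 10^+1.89 + 10^+0.77)
   = 1 / (1 + 77.625 + 5.8884) = 1/84.513 = 0.01183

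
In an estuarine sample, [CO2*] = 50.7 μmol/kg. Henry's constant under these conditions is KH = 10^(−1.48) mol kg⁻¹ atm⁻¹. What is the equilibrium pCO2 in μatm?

KH = 10^(−1.48) = 3.311×10^-2 mol kg⁻¹ atm⁻¹
pCO2 = [CO2*]/KH = 50.7×10^-6 / 3.311×10^-2 = 1.53×10^-3 atm = 1530 μatm

pCO2 = 1530 μatm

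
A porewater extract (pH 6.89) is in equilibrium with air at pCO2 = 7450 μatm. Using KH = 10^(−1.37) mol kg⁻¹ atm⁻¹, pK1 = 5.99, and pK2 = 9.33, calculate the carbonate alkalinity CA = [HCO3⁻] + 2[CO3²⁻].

CA = 2.54 mmol/kg

[CO2*] = KH · pCO2 = 10^(−1.37) × 7450×10^-6 = 3.178×10^-4 mol/kg
α₀ = 1/(1 + K1/[H⁺] + K1K2/[H⁺]²) = 1/(1 + 10^+0.90 + 10^-1.54) = 0.1115
DIC = [CO2*]/α₀ = 3.178×10^-4 / 0.1115 = 2.851 mmol/kg
CA = (α₁ + 2α₂)·DIC = (0.8853 + 2×0.003214) × 2.851 = 2.54 mmol/kg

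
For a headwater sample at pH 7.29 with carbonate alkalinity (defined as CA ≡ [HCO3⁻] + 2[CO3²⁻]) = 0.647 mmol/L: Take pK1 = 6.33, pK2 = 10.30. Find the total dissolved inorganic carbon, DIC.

CA = [HCO3⁻] + 2[CO3²⁻] = (α₁ + 2α₂)·DIC
At pH 7.29: [H⁺]/K1 = 10^-0.96 = 0.10965, K2/[H⁺] = 10^-3.01 = 0.00097724
α₁ = 1/(1 + 0.10965 + 0.00097724) = 1/1.1106 = 0.9004; α₂ = α₁·K2/[H⁺] = 0.0008799
α₁ + 2α₂ = 0.9022
DIC = CA / (α₁ + 2α₂) = 0.647 / 0.9022 = 0.717 mmol/L

DIC = 0.717 mmol/L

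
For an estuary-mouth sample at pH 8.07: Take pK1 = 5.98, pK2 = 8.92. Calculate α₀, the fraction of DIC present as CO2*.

α₀ = 0.00707

α₀ = 1 / (1 + K1/[H⁺] + K1K2/[H⁺]²) = 1 / (1 + 10^+2.09 + 10^+1.24)
   = 1 / (1 + 123.03 + 17.378) = 1/141.40 = 0.007072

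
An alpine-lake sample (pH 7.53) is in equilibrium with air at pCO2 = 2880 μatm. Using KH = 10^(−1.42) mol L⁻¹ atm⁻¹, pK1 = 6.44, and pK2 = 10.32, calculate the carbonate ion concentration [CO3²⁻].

[CO3²⁻] = 2.18 μmol/L

[CO2*] = KH · pCO2 = 10^(−1.42) × 2880×10^-6 = 1.095×10^-4 mol/L
α₀ = 1/(1 + K1/[H⁺] + K1K2/[H⁺]²) = 1/(1 + 10^+1.09 + 10^-1.70) = 0.07506
DIC = [CO2*]/α₀ = 1.095×10^-4 / 0.07506 = 1.459 mmol/L
[CO3²⁻] = α₂·DIC; α₂ = 0.001498, so [CO3²⁻] = 0.001498 × 1.459 = 0.00218 mmol/L = 2.18 μmol/L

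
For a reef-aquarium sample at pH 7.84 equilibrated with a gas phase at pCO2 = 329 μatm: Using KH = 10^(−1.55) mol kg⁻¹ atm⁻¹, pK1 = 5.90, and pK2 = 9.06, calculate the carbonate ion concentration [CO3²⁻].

[CO3²⁻] = 0.0487 mmol/kg

[CO2*] = KH · pCO2 = 10^(−1.55) × 329×10^-6 = 9.272×10^-6 mol/kg
α₀ = 1/(1 + K1/[H⁺] + K1K2/[H⁺]²) = 1/(1 + 10^+1.94 + 10^+0.72) = 0.01071
DIC = [CO2*]/α₀ = 9.272×10^-6 / 0.01071 = 0.8655 mmol/kg
[CO3²⁻] = α₂·DIC; α₂ = 0.05622, so [CO3²⁻] = 0.05622 × 0.8655 = 0.0487 mmol/kg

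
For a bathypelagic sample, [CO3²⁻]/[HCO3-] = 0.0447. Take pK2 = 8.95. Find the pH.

pH = 7.60

From K2 = [H⁺][CO3²⁻]/[HCO3-]:  pH = pK2 + log₁₀([CO3²⁻]/[HCO3-])
log₁₀(0.0447) = -1.350
pH = 8.95 + (-1.350) = 7.60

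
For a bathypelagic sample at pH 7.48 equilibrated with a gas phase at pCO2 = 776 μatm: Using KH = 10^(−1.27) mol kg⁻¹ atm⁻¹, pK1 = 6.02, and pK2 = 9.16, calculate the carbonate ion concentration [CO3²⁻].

[CO2*] = KH · pCO2 = 10^(−1.27) × 776×10^-6 = 4.167×10^-5 mol/kg
α₀ = 1/(1 + K1/[H⁺] + K1K2/[H⁺]²) = 1/(1 + 10^+1.46 + 10^-0.22) = 0.03285
DIC = [CO2*]/α₀ = 4.167×10^-5 / 0.03285 = 1.269 mmol/kg
[CO3²⁻] = α₂·DIC; α₂ = 0.01979, so [CO3²⁻] = 0.01979 × 1.269 = 0.0251 mmol/kg

[CO3²⁻] = 0.0251 mmol/kg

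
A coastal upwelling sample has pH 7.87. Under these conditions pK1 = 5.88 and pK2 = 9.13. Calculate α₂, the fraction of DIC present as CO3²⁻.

α₂ = 1 / (1 + [H⁺]/K2 + [H⁺]²/(K1K2)) = 1 / (1 + 10^+1.26 + 10^-0.73)
   = 1 / (1 + 18.197 + 0.18621) = 1/19.383 = 0.05159

α₂ = 0.0516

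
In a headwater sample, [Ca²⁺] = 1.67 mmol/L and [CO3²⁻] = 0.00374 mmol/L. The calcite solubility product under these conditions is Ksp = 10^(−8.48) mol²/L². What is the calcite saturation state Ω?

Ksp = 10^(−8.48) = 3.311×10^-9
Ω = [Ca²⁺][CO3²⁻]/Ksp = (1.67×10^-3)(0.00374×10^-3) / 3.311×10^-9 = 1.89

Ω = 1.89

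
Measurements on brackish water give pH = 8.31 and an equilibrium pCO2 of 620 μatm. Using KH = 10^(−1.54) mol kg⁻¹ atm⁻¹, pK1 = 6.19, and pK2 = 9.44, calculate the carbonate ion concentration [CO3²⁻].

[CO2*] = KH · pCO2 = 10^(−1.54) × 620×10^-6 = 1.788×10^-5 mol/kg
α₀ = 1/(1 + K1/[H⁺] + K1K2/[H⁺]²) = 1/(1 + 10^+2.12 + 10^+0.99) = 0.007013
DIC = [CO2*]/α₀ = 1.788×10^-5 / 0.007013 = 2.550 mmol/kg
[CO3²⁻] = α₂·DIC; α₂ = 0.06853, so [CO3²⁻] = 0.06853 × 2.550 = 0.175 mmol/kg

[CO3²⁻] = 0.175 mmol/kg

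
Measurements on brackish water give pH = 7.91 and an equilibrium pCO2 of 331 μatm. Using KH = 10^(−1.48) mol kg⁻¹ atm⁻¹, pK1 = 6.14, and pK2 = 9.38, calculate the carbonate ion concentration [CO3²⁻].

[CO3²⁻] = 0.0219 mmol/kg

[CO2*] = KH · pCO2 = 10^(−1.48) × 331×10^-6 = 1.096×10^-5 mol/kg
α₀ = 1/(1 + K1/[H⁺] + K1K2/[H⁺]²) = 1/(1 + 10^+1.77 + 10^+0.30) = 0.01616
DIC = [CO2*]/α₀ = 1.096×10^-5 / 0.01616 = 0.6782 mmol/kg
[CO3²⁻] = α₂·DIC; α₂ = 0.03224, so [CO3²⁻] = 0.03224 × 0.6782 = 0.0219 mmol/kg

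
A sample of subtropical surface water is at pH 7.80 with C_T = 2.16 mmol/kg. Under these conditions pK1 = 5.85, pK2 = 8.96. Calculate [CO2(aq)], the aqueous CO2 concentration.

[CO2*] = 0.0224 mmol/kg

α₀ = 1 / (1 + K1/[H⁺] + K1K2/[H⁺]²) = 1 / (1 + 10^+1.95 + 10^+0.79)
   = 1 / (1 + 89.125 + 6.1660) = 1/96.291 = 0.01039
[CO2*] = α₀ × DIC = 0.01039 × 2.16 = 0.0224 mmol/kg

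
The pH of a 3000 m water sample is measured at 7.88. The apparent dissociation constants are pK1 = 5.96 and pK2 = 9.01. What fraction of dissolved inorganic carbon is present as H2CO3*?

α₀ = 0.0111

α₀ = 1 / (1 + K1/[H⁺] + K1K2/[H⁺]²) = 1 / (1 + 10^+1.92 + 10^+0.79)
   = 1 / (1 + 83.176 + 6.1660) = 1/90.342 = 0.01107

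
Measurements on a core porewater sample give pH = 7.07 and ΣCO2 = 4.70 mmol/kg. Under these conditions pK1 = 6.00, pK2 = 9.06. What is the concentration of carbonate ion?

α₂ = 1 / (1 + [H⁺]/K2 + [H⁺]²/(K1K2)) = 1 / (1 + 10^+1.99 + 10^+0.92)
   = 1 / (1 + 97.724 + 8.3176) = 1/107.04 = 0.009342
[CO3²⁻] = α₂ × DIC = 0.009342 × 4.70 = 0.0439 mmol/kg

[CO3²⁻] = 0.0439 mmol/kg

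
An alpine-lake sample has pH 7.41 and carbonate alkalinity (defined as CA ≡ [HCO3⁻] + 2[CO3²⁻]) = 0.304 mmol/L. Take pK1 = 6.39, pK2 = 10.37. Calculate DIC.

DIC = 0.333 mmol/L

CA = [HCO3⁻] + 2[CO3²⁻] = (α₁ + 2α₂)·DIC
At pH 7.41: [H⁺]/K1 = 10^-1.02 = 0.095499, K2/[H⁺] = 10^-2.96 = 0.0010965
α₁ = 1/(1 + 0.095499 + 0.0010965) = 1/1.0966 = 0.9119; α₂ = α₁·K2/[H⁺] = 0.0009999
α₁ + 2α₂ = 0.9139
DIC = CA / (α₁ + 2α₂) = 0.304 / 0.9139 = 0.333 mmol/L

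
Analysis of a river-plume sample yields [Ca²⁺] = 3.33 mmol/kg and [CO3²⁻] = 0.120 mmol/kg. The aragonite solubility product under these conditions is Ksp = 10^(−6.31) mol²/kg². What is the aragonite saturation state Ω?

Ω = 0.816

Ksp = 10^(−6.31) = 4.898×10^-7
Ω = [Ca²⁺][CO3²⁻]/Ksp = (3.33×10^-3)(0.120×10^-3) / 4.898×10^-7 = 0.816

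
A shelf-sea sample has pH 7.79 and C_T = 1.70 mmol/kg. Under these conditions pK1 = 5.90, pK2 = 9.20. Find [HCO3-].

[HCO3⁻] = 1.62 mmol/kg

α₁ = 1 / (1 + [H⁺]/K1 + K2/[H⁺]) = 1 / (1 + 10^-1.89 + 10^-1.41)
   = 1 / (1 + 0.012882 + 0.038905) = 1/1.0518 = 0.9508
[HCO3⁻] = α₁ × DIC = 0.9508 × 1.70 = 1.62 mmol/kg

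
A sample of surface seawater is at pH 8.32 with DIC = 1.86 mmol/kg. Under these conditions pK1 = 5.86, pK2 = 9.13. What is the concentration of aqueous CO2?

[CO2*] = 5.57 μmol/kg

α₀ = 1 / (1 + K1/[H⁺] + K1K2/[H⁺]²) = 1 / (1 + 10^+2.46 + 10^+1.65)
   = 1 / (1 + 288.40 + 44.668) = 1/334.07 = 0.002993
[CO2*] = α₀ × DIC = 0.002993 × 1.86 = 0.00557 mmol/kg = 5.57 μmol/kg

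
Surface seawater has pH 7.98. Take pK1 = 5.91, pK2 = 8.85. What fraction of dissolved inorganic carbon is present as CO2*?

α₀ = 0.00744

α₀ = 1 / (1 + K1/[H⁺] + K1K2/[H⁺]²) = 1 / (1 + 10^+2.07 + 10^+1.20)
   = 1 / (1 + 117.49 + 15.849) = 1/134.34 = 0.007444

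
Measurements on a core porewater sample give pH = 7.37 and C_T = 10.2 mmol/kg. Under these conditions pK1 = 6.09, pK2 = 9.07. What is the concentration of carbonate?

[CO3²⁻] = 0.190 mmol/kg

α₂ = 1 / (1 + [H⁺]/K2 + [H⁺]²/(K1K2)) = 1 / (1 + 10^+1.70 + 10^+0.42)
   = 1 / (1 + 50.119 + 2.6303) = 1/53.749 = 0.01861
[CO3²⁻] = α₂ × DIC = 0.01861 × 10.2 = 0.190 mmol/kg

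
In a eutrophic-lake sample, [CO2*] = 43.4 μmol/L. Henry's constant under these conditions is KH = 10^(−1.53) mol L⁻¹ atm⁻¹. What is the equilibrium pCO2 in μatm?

KH = 10^(−1.53) = 2.951×10^-2 mol L⁻¹ atm⁻¹
pCO2 = [CO2*]/KH = 43.4×10^-6 / 2.951×10^-2 = 1.47×10^-3 atm = 1470 μatm

pCO2 = 1470 μatm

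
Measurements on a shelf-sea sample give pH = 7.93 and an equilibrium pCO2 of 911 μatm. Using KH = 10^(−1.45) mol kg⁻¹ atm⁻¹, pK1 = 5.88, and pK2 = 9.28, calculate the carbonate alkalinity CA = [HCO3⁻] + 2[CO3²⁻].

CA = 3.95 mmol/kg

[CO2*] = KH · pCO2 = 10^(−1.45) × 911×10^-6 = 3.232×10^-5 mol/kg
α₀ = 1/(1 + K1/[H⁺] + K1K2/[H⁺]²) = 1/(1 + 10^+2.05 + 10^+0.70) = 0.008459
DIC = [CO2*]/α₀ = 3.232×10^-5 / 0.008459 = 3.821 mmol/kg
CA = (α₁ + 2α₂)·DIC = (0.9491 + 2×0.04240) × 3.821 = 3.95 mmol/kg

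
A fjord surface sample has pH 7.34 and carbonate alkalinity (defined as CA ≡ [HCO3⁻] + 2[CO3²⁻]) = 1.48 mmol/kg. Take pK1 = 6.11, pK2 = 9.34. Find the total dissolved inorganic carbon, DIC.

DIC = 1.55 mmol/kg

CA = [HCO3⁻] + 2[CO3²⁻] = (α₁ + 2α₂)·DIC
At pH 7.34: [H⁺]/K1 = 10^-1.23 = 0.058884, K2/[H⁺] = 10^-2.00 = 0.010000
α₁ = 1/(1 + 0.058884 + 0.010000) = 1/1.0689 = 0.9356; α₂ = α₁·K2/[H⁺] = 0.009356
α₁ + 2α₂ = 0.9543
DIC = CA / (α₁ + 2α₂) = 1.48 / 0.9543 = 1.55 mmol/kg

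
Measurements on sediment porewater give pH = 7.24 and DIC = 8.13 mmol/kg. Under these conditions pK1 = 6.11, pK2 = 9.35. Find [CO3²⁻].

[CO3²⁻] = 0.0583 mmol/kg

α₂ = 1 / (1 + [H⁺]/K2 + [H⁺]²/(K1K2)) = 1 / (1 + 10^+2.11 + 10^+0.98)
   = 1 / (1 + 128.82 + 9.5499) = 1/139.37 = 0.007175
[CO3²⁻] = α₂ × DIC = 0.007175 × 8.13 = 0.0583 mmol/kg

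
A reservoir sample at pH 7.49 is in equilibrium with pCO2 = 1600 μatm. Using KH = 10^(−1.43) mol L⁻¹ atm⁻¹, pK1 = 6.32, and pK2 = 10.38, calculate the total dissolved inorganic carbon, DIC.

DIC = 0.940 mmol/L

[CO2*] = KH · pCO2 = 10^(−1.43) × 1600×10^-6 = 5.945×10^-5 mol/L
α₀ = 1/(1 + K1/[H⁺] + K1K2/[H⁺]²) = 1/(1 + 10^+1.17 + 10^-1.72) = 0.06325
DIC = [CO2*]/α₀ = 5.945×10^-5 / 0.06325 = 0.940 mmol/L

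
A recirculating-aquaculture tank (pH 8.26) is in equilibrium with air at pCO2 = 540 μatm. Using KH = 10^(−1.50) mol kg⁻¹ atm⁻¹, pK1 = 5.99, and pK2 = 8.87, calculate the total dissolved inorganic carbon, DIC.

[CO2*] = KH · pCO2 = 10^(−1.50) × 540×10^-6 = 1.708×10^-5 mol/kg
α₀ = 1/(1 + K1/[H⁺] + K1K2/[H⁺]²) = 1/(1 + 10^+2.27 + 10^+1.66) = 0.004293
DIC = [CO2*]/α₀ = 1.708×10^-5 / 0.004293 = 3.98 mmol/kg

DIC = 3.98 mmol/kg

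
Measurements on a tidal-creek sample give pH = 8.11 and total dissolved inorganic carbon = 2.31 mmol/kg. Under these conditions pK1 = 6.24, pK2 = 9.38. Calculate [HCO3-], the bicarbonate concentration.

α₁ = 1 / (1 + [H⁺]/K1 + K2/[H⁺]) = 1 / (1 + 10^-1.87 + 10^-1.27)
   = 1 / (1 + 0.013490 + 0.053703) = 1/1.0672 = 0.9370
[HCO3⁻] = α₁ × DIC = 0.9370 × 2.31 = 2.16 mmol/kg

[HCO3⁻] = 2.16 mmol/kg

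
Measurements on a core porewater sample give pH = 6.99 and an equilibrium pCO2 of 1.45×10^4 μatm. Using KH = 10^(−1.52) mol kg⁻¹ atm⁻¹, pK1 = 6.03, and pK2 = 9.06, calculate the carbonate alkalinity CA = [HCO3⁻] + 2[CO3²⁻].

[CO2*] = KH · pCO2 = 10^(−1.52) × 1.45×10^4×10^-6 = 4.379×10^-4 mol/kg
α₀ = 1/(1 + K1/[H⁺] + K1K2/[H⁺]²) = 1/(1 + 10^+0.96 + 10^-1.11) = 0.09806
DIC = [CO2*]/α₀ = 4.379×10^-4 / 0.09806 = 4.466 mmol/kg
CA = (α₁ + 2α₂)·DIC = (0.8943 + 2×0.007612) × 4.466 = 4.06 mmol/kg

CA = 4.06 mmol/kg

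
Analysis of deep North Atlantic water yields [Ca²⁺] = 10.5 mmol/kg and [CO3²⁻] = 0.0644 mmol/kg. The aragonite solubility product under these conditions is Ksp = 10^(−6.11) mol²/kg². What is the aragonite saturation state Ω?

Ksp = 10^(−6.11) = 7.762×10^-7
Ω = [Ca²⁺][CO3²⁻]/Ksp = (10.5×10^-3)(0.0644×10^-3) / 7.762×10^-7 = 0.871

Ω = 0.871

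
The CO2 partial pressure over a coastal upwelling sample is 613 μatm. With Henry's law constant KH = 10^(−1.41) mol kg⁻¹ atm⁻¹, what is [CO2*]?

KH = 10^(−1.41) = 3.890×10^-2 mol kg⁻¹ atm⁻¹
[CO2*] = KH · pCO2 = 3.890×10^-2 × 613×10^-6 atm = 2.38×10^-5 mol/kg

[CO2*] = 23.8 μmol/kg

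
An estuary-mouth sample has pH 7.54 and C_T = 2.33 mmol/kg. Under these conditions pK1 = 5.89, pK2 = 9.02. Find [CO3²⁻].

α₂ = 1 / (1 + [H⁺]/K2 + [H⁺]²/(K1K2)) = 1 / (1 + 10^+1.48 + 10^-0.17)
   = 1 / (1 + 30.200 + 0.67608) = 1/31.876 = 0.03137
[CO3²⁻] = α₂ × DIC = 0.03137 × 2.33 = 0.0731 mmol/kg

[CO3²⁻] = 0.0731 mmol/kg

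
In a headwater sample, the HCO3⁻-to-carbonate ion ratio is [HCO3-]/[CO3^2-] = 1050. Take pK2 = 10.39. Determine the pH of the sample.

From K2 = [H⁺][CO3^2-]/[HCO3-]:  pH = pK2 − log₁₀([HCO3-]/[CO3^2-])
log₁₀(1050) = +3.021
pH = 10.39 − (+3.021) = 7.37

pH = 7.37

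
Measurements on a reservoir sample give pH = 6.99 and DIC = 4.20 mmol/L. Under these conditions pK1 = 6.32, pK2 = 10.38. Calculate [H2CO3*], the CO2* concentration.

[CO2*] = 0.740 mmol/L

α₀ = 1 / (1 + K1/[H⁺] + K1K2/[H⁺]²) = 1 / (1 + 10^+0.67 + 10^-2.72)
   = 1 / (1 + 4.6774 + 0.0019055) = 1/5.6793 = 0.1761
[CO2*] = α₀ × DIC = 0.1761 × 4.20 = 0.740 mmol/L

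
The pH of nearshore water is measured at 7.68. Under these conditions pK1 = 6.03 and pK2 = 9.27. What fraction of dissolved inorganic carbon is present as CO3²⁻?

α₂ = 1 / (1 + [H⁺]/K2 + [H⁺]²/(K1K2)) = 1 / (1 + 10^+1.59 + 10^-0.06)
   = 1 / (1 + 38.905 + 0.87096) = 1/40.775 = 0.02452

α₂ = 0.0245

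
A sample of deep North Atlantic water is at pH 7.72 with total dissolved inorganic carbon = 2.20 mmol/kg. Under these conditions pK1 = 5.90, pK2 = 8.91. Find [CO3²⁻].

α₂ = 1 / (1 + [H⁺]/K2 + [H⁺]²/(K1K2)) = 1 / (1 + 10^+1.19 + 10^-0.63)
   = 1 / (1 + 15.488 + 0.23442) = 1/16.723 = 0.05980
[CO3²⁻] = α₂ × DIC = 0.05980 × 2.20 = 0.132 mmol/kg

[CO3²⁻] = 0.132 mmol/kg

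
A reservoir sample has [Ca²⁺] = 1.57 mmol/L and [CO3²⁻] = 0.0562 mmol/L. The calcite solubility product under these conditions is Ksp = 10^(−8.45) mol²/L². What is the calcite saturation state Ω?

Ksp = 10^(−8.45) = 3.548×10^-9
Ω = [Ca²⁺][CO3²⁻]/Ksp = (1.57×10^-3)(0.0562×10^-3) / 3.548×10^-9 = 24.9

Ω = 24.9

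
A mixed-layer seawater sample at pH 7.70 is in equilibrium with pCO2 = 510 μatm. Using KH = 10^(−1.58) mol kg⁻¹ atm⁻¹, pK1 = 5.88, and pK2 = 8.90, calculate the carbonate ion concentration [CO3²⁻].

[CO3²⁻] = 0.0559 mmol/kg

[CO2*] = KH · pCO2 = 10^(−1.58) × 510×10^-6 = 1.341×10^-5 mol/kg
α₀ = 1/(1 + K1/[H⁺] + K1K2/[H⁺]²) = 1/(1 + 10^+1.82 + 10^+0.62) = 0.01404
DIC = [CO2*]/α₀ = 1.341×10^-5 / 0.01404 = 0.9556 mmol/kg
[CO3²⁻] = α₂·DIC; α₂ = 0.05852, so [CO3²⁻] = 0.05852 × 0.9556 = 0.0559 mmol/kg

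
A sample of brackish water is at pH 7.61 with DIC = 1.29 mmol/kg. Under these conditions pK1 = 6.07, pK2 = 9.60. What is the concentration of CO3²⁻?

[CO3²⁻] = 12.7 μmol/kg

α₂ = 1 / (1 + [H⁺]/K2 + [H⁺]²/(K1K2)) = 1 / (1 + 10^+1.99 + 10^+0.45)
   = 1 / (1 + 97.724 + 2.8184) = 1/101.54 = 0.009848
[CO3²⁻] = α₂ × DIC = 0.009848 × 1.29 = 0.0127 mmol/kg = 12.7 μmol/kg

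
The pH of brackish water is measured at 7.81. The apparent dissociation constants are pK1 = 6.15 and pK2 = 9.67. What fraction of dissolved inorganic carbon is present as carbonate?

α₂ = 1 / (1 + [H⁺]/K2 + [H⁺]²/(K1K2)) = 1 / (1 + 10^+1.86 + 10^+0.20)
   = 1 / (1 + 72.444 + 1.5849) = 1/75.028 = 0.01333

α₂ = 0.0133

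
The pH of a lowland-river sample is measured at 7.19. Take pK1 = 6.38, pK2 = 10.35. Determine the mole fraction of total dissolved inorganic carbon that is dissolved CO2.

α₀ = 0.134

α₀ = 1 / (1 + K1/[H⁺] + K1K2/[H⁺]²) = 1 / (1 + 10^+0.81 + 10^-2.35)
   = 1 / (1 + 6.4565 + 0.0044668) = 1/7.4610 = 0.1340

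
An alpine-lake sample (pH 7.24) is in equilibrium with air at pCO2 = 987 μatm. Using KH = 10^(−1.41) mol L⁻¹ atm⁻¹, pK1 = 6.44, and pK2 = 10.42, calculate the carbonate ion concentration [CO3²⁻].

[CO2*] = KH · pCO2 = 10^(−1.41) × 987×10^-6 = 3.840×10^-5 mol/L
α₀ = 1/(1 + K1/[H⁺] + K1K2/[H⁺]²) = 1/(1 + 10^+0.80 + 10^-2.38) = 0.1367
DIC = [CO2*]/α₀ = 3.840×10^-5 / 0.1367 = 0.2808 mmol/L
[CO3²⁻] = α₂·DIC; α₂ = 0.0005700, so [CO3²⁻] = 0.0005700 × 0.2808 = 0.000160 mmol/L = 0.160 μmol/L

[CO3²⁻] = 0.160 μmol/L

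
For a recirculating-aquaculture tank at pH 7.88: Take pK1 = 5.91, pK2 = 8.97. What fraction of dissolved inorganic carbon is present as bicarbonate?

α₁ = 1 / (1 + [H⁺]/K1 + K2/[H⁺]) = 1 / (1 + 10^-1.97 + 10^-1.09)
   = 1 / (1 + 0.010715 + 0.081283) = 1/1.0920 = 0.9158

α₁ = 0.916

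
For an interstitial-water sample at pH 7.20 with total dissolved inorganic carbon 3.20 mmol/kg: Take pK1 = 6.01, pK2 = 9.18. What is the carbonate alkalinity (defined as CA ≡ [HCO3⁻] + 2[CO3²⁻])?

CA = [HCO3⁻] + 2[CO3²⁻] = (α₁ + 2α₂)·DIC
At pH 7.20: [H⁺]/K1 = 10^-1.19 = 0.064565, K2/[H⁺] = 10^-1.98 = 0.010471
α₁ = 1/(1 + 0.064565 + 0.010471) = 1/1.0750 = 0.9302; α₂ = α₁·K2/[H⁺] = 0.009740
α₁ + 2α₂ = 0.9497
CA = 0.9497 × 3.20 = 3.04 mmol/kg

CA = 3.04 mmol/kg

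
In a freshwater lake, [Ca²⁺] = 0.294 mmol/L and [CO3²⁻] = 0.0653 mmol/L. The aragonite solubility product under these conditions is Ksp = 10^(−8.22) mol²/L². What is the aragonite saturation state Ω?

Ksp = 10^(−8.22) = 6.026×10^-9
Ω = [Ca²⁺][CO3²⁻]/Ksp = (0.294×10^-3)(0.0653×10^-3) / 6.026×10^-9 = 3.19

Ω = 3.19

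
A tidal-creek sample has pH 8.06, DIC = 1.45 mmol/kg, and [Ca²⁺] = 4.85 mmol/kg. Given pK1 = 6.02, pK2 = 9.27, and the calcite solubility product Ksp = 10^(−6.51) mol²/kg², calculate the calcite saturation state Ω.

α₂ = 1 / (1 + [H⁺]/K2 + [H⁺]²/(K1K2)) = 1 / (1 + 10^+1.21 + 10^-0.83)
   = 1 / (1 + 16.218 + 0.14791) = 1/17.366 = 0.05758
[CO3²⁻] = α₂ × DIC = 0.05758 × 1.45 = 0.08350 mmol/kg
Ksp = 10^(−6.51) = 3.090×10^-7
Ω = [Ca²⁺][CO3²⁻]/Ksp = (4.85×10^-3)(8.350×10^-5) / 3.090×10^-7 = 1.31

Ω = 1.31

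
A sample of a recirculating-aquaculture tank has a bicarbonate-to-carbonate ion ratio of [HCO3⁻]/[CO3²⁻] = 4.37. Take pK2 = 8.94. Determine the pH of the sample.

pH = 8.30

From K2 = [H⁺][CO3²⁻]/[HCO3⁻]:  pH = pK2 − log₁₀([HCO3⁻]/[CO3²⁻])
log₁₀(4.37) = +0.640
pH = 8.94 − (+0.640) = 8.30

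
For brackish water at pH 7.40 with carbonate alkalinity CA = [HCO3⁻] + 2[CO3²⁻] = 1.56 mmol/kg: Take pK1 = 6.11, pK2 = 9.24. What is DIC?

DIC = 1.62 mmol/kg

CA = [HCO3⁻] + 2[CO3²⁻] = (α₁ + 2α₂)·DIC
At pH 7.40: [H⁺]/K1 = 10^-1.29 = 0.051286, K2/[H⁺] = 10^-1.84 = 0.014454
α₁ = 1/(1 + 0.051286 + 0.014454) = 1/1.0657 = 0.9383; α₂ = α₁·K2/[H⁺] = 0.01356
α₁ + 2α₂ = 0.9654
DIC = CA / (α₁ + 2α₂) = 1.56 / 0.9654 = 1.62 mmol/kg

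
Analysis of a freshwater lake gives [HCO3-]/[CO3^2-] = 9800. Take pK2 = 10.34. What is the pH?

pH = 6.35

From K2 = [H⁺][CO3^2-]/[HCO3-]:  pH = pK2 − log₁₀([HCO3-]/[CO3^2-])
log₁₀(9800) = +3.991
pH = 10.34 − (+3.991) = 6.35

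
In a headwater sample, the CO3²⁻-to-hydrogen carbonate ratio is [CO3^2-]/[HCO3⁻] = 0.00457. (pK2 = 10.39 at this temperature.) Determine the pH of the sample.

pH = 8.05

From K2 = [H⁺][CO3^2-]/[HCO3⁻]:  pH = pK2 + log₁₀([CO3^2-]/[HCO3⁻])
log₁₀(0.00457) = -2.340
pH = 10.39 + (-2.340) = 8.05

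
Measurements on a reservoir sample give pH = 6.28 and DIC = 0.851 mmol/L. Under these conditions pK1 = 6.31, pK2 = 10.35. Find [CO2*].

α₀ = 1 / (1 + K1/[H⁺] + K1K2/[H⁺]²) = 1 / (1 + 10^-0.03 + 10^-4.10)
   = 1 / (1 + 0.93325 + 7.9433×10^-5) = 1/1.9333 = 0.5172
[CO2*] = α₀ × DIC = 0.5172 × 0.851 = 0.440 mmol/L

[CO2*] = 0.440 mmol/L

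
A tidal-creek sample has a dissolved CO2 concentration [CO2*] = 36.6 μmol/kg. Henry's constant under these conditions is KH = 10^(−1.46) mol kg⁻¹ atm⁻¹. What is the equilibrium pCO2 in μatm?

pCO2 = 1060 μatm

KH = 10^(−1.46) = 3.467×10^-2 mol kg⁻¹ atm⁻¹
pCO2 = [CO2*]/KH = 36.6×10^-6 / 3.467×10^-2 = 1.06×10^-3 atm = 1060 μatm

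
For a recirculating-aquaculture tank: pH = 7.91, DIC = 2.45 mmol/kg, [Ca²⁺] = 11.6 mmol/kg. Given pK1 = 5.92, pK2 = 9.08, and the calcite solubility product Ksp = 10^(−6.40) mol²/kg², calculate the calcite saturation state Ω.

α₂ = 1 / (1 + [H⁺]/K2 + [H⁺]²/(K1K2)) = 1 / (1 + 10^+1.17 + 10^-0.82)
   = 1 / (1 + 14.791 + 0.15136) = 1/15.942 = 0.06273
[CO3²⁻] = α₂ × DIC = 0.06273 × 2.45 = 0.1537 mmol/kg
Ksp = 10^(−6.40) = 3.981×10^-7
Ω = [Ca²⁺][CO3²⁻]/Ksp = (11.6×10^-3)(1.537×10^-4) / 3.981×10^-7 = 4.48

Ω = 4.48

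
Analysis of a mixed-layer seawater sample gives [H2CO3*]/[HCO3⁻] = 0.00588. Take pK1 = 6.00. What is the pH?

pH = 8.23

From K1 = [H⁺][HCO3⁻]/[H2CO3*]:  pH = pK1 − log₁₀([H2CO3*]/[HCO3⁻])
log₁₀(0.00588) = -2.231
pH = 6.00 − (-2.231) = 8.23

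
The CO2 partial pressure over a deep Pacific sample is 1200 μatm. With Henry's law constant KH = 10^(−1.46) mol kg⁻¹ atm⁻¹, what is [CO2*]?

KH = 10^(−1.46) = 3.467×10^-2 mol kg⁻¹ atm⁻¹
[CO2*] = KH · pCO2 = 3.467×10^-2 × 1200×10^-6 atm = 4.16×10^-5 mol/kg

[CO2*] = 41.6 μmol/kg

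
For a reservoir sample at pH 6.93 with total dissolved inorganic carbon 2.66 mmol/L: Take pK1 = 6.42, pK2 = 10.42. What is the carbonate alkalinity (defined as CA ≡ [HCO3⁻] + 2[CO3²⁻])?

CA = 2.03 mmol/L

CA = [HCO3⁻] + 2[CO3²⁻] = (α₁ + 2α₂)·DIC
At pH 6.93: [H⁺]/K1 = 10^-0.51 = 0.30903, K2/[H⁺] = 10^-3.49 = 0.00032359
α₁ = 1/(1 + 0.30903 + 0.00032359) = 1/1.3094 = 0.7637; α₂ = α₁·K2/[H⁺] = 0.0002471
α₁ + 2α₂ = 0.7642
CA = 0.7642 × 2.66 = 2.03 mmol/L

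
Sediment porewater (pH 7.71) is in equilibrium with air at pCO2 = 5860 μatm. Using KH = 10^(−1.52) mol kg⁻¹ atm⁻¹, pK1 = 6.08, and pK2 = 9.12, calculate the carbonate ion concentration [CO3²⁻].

[CO2*] = KH · pCO2 = 10^(−1.52) × 5860×10^-6 = 1.770×10^-4 mol/kg
α₀ = 1/(1 + K1/[H⁺] + K1K2/[H⁺]²) = 1/(1 + 10^+1.63 + 10^+0.22) = 0.02207
DIC = [CO2*]/α₀ = 1.770×10^-4 / 0.02207 = 8.020 mmol/kg
[CO3²⁻] = α₂·DIC; α₂ = 0.03662, so [CO3²⁻] = 0.03662 × 8.020 = 0.294 mmol/kg

[CO3²⁻] = 0.294 mmol/kg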